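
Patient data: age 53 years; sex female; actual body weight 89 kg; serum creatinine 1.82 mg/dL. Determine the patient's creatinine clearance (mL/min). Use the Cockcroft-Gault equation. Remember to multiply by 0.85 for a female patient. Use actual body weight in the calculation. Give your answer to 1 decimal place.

CrCl = (140 − 53) × 89 / (72 × 1.82) × 0.85 = 7743.0 / 131.04 × 0.85 ≈ 50.2 mL/min

50.2 mL/min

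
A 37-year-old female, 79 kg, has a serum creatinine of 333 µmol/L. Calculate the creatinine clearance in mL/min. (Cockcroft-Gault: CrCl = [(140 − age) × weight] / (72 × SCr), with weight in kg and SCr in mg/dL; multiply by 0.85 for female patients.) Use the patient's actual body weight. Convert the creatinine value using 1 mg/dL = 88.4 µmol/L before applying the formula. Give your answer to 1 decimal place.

25.5 mL/min

SCr = 333 / 88.4 = 3.767 mg/dL
CrCl = (140 − 37) × 79 / (72 × 3.767) × 0.85 = 8137.0 / 271.22 × 0.85 ≈ 25.5 mL/min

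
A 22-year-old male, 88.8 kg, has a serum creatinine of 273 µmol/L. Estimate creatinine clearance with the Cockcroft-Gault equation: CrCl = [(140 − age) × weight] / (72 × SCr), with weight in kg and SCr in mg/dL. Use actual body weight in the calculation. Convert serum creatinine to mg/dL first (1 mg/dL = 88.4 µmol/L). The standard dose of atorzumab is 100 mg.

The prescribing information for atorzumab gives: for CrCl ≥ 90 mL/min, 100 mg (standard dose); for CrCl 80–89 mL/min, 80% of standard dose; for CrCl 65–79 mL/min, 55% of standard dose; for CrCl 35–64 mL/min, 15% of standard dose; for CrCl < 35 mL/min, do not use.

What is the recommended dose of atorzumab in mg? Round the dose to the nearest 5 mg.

15 mg

SCr = 273 / 88.4 = 3.088 mg/dL
CrCl = (140 − 22) × 88.8 / (72 × 3.088) = 10478.4 / 222.34 ≈ 47.1 mL/min
CrCl ≈ 47 mL/min → bracket 35–64 mL/min.
15% of 100 mg = 15 mg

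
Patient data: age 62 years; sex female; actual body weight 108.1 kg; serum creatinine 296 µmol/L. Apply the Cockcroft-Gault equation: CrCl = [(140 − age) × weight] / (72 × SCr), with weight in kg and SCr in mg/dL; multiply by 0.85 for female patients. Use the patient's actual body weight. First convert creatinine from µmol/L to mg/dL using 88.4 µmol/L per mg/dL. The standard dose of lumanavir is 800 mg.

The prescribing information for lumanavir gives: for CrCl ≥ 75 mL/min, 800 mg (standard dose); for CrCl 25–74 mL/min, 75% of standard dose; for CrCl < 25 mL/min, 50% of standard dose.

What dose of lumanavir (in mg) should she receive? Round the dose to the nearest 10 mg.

SCr = 296 / 88.4 = 3.348 mg/dL
CrCl = (140 − 62) × 108.1 / (72 × 3.348) × 0.85 = 8431.8 / 241.06 × 0.85 ≈ 29.7 mL/min
CrCl ≈ 30 mL/min → bracket 25–74 mL/min.
75% of 800 mg = 600 mg

600 mg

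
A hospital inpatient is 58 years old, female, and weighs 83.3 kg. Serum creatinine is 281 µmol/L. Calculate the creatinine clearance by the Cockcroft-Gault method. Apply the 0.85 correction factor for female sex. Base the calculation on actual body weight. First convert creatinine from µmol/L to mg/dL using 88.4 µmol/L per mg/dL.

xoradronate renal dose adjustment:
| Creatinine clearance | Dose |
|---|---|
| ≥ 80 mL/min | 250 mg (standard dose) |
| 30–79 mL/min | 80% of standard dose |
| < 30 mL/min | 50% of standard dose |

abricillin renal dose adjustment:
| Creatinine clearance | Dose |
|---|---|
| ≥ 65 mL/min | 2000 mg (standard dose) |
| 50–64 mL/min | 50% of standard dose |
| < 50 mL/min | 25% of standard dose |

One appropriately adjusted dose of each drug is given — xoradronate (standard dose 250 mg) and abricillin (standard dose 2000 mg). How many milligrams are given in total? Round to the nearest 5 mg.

625 mg

SCr = 281 / 88.4 = 3.179 mg/dL
CrCl = (140 − 58) × 83.3 / (72 × 3.179) × 0.85 = 6830.6 / 228.89 × 0.85 ≈ 25.4 mL/min
CrCl ≈ 25 mL/min.
xoradronate: < 30 mL/min → 50% of 250 mg = 125 mg.
abricillin: < 50 mL/min → 25% of 2000 mg = 500 mg.
Total = 125 + 500 = 625 mg.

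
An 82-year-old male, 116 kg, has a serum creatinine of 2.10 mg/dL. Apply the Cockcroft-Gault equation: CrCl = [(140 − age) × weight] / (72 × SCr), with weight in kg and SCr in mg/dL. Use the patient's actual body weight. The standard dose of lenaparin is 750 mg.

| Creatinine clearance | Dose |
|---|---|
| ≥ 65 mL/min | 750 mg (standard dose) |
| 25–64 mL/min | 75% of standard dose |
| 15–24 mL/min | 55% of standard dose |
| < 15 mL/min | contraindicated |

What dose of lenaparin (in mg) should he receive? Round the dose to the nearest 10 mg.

560 mg

CrCl = (140 − 82) × 116 / (72 × 2.1) = 6728.0 / 151.20 ≈ 44.5 mL/min
CrCl ≈ 44 mL/min → bracket 25–64 mL/min.
75% of 750 mg = 562.5 mg → 560 mg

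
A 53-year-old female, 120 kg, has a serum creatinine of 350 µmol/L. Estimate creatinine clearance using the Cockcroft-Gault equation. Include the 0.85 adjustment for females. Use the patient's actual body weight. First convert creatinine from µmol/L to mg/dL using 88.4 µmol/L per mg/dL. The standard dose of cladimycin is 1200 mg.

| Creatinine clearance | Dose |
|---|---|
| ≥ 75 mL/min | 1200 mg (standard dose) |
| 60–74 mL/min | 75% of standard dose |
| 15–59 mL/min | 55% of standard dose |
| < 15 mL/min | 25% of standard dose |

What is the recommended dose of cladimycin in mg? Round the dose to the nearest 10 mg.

SCr = 350 / 88.4 = 3.959 mg/dL
CrCl = (140 − 53) × 120 / (72 × 3.959) × 0.85 = 10440.0 / 285.05 × 0.85 ≈ 31.1 mL/min
CrCl ≈ 31 mL/min → bracket 15–59 mL/min.
55% of 1200 mg = 660 mg

660 mg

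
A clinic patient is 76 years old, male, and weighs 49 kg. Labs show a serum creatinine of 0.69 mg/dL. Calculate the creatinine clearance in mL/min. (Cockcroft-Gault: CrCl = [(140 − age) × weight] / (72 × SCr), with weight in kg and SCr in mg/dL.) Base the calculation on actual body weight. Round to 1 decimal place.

63.1 mL/min

CrCl = (140 − 76) × 49 / (72 × 0.69) = 3136.0 / 49.68 ≈ 63.1 mL/min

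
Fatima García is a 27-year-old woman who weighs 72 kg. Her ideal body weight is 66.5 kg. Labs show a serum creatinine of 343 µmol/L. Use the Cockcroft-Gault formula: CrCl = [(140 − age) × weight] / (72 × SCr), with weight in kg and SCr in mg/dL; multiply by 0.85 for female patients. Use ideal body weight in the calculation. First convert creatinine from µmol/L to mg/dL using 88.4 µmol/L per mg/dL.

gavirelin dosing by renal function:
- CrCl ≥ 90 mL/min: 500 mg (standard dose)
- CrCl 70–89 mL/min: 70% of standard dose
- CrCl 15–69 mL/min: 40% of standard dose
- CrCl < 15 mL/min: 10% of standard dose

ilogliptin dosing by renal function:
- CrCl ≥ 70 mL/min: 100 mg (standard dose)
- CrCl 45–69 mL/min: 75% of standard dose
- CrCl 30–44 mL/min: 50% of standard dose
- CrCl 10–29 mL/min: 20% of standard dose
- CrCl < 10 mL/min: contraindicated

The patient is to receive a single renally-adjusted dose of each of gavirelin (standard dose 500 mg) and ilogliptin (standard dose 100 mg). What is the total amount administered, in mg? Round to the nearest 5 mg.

220 mg

SCr = 343 / 88.4 = 3.88 mg/dL
CrCl = (140 − 27) × 66.5 / (72 × 3.88) × 0.85 = 7514.5 / 279.36 × 0.85 ≈ 22.9 mL/min
CrCl ≈ 23 mL/min.
gavirelin: 15–69 mL/min → 40% of 500 mg = 200 mg.
ilogliptin: 10–29 mL/min → 20% of 100 mg = 20 mg.
Total = 200 + 20 = 220 mg.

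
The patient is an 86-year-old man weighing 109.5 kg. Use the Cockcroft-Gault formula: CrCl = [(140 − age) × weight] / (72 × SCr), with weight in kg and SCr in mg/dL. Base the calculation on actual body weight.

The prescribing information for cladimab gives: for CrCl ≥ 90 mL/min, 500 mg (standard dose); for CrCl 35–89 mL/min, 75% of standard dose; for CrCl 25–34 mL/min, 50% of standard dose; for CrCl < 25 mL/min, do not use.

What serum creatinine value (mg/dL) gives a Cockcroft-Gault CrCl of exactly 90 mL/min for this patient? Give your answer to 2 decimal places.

Standard dose requires CrCl ≥ 90 mL/min.
Set (140 − 86) × 109.5 / (72 × SCr) = 90
SCr = (140 − 86) × 109.5 / (72 × 90) = 0.912 mg/dL

0.91 mg/dL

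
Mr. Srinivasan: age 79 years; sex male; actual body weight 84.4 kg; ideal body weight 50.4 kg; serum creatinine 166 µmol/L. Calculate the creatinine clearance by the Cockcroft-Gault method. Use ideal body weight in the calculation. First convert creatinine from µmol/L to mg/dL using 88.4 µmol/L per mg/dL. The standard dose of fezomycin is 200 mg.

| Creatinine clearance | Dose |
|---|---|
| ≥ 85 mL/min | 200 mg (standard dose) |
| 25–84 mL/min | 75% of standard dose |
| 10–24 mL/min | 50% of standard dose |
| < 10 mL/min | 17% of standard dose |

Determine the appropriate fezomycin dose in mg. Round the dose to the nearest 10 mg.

SCr = 166 / 88.4 = 1.878 mg/dL
CrCl = (140 − 79) × 50.4 / (72 × 1.878) = 3074.4 / 135.22 ≈ 22.7 mL/min
CrCl ≈ 23 mL/min → bracket 10–24 mL/min.
50% of 200 mg = 100 mg

100 mg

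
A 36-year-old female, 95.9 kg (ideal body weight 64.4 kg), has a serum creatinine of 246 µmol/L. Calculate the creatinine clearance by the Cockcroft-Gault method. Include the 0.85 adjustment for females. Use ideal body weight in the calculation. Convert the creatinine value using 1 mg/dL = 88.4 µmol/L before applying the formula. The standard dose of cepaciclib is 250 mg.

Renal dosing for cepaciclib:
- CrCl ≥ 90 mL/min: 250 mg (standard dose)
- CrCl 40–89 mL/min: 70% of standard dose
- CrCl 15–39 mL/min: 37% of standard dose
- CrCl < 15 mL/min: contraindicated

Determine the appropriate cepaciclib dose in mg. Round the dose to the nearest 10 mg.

90 mg

SCr = 246 / 88.4 = 2.783 mg/dL
CrCl = (140 − 36) × 64.4 / (72 × 2.783) × 0.85 = 6697.6 / 200.38 × 0.85 ≈ 28.4 mL/min
CrCl ≈ 28 mL/min → bracket 15–39 mL/min.
37% of 250 mg = 92.5 mg → 90 mg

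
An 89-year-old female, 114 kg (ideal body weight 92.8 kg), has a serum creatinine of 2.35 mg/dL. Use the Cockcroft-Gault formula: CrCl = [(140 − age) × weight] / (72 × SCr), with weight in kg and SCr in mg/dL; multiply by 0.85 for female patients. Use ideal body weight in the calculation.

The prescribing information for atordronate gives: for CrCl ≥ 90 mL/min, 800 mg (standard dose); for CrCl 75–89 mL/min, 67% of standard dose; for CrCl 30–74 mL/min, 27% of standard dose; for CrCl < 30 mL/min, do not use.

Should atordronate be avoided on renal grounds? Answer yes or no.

CrCl = (140 − 89) × 92.8 / (72 × 2.35) × 0.85 = 4732.8 / 169.20 × 0.85 ≈ 23.8 mL/min
CrCl ≈ 24 mL/min, which is < 30 mL/min.

yes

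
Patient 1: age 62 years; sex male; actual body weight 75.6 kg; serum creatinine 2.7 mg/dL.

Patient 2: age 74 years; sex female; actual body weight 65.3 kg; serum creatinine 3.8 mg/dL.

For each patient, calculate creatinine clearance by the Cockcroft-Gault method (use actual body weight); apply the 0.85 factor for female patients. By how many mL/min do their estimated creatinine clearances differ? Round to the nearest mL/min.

17 mL/min

Patient 1: CrCl = (140 − 62) × 75.6 / (72 × 2.7) = 5896.8 / 194.40 ≈ 30.3 mL/min
Patient 2: CrCl = (140 − 74) × 65.3 / (72 × 3.8) × 0.85 = 4309.8 / 273.60 × 0.85 ≈ 13.4 mL/min
|30.3 − 13.4| = 16.9 mL/min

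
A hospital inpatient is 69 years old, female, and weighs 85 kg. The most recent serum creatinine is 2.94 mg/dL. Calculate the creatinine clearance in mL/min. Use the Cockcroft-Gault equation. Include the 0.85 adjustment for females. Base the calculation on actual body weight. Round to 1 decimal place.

24.2 mL/min

CrCl = (140 − 69) × 85 / (72 × 2.94) × 0.85 = 6035.0 / 211.68 × 0.85 ≈ 24.2 mL/min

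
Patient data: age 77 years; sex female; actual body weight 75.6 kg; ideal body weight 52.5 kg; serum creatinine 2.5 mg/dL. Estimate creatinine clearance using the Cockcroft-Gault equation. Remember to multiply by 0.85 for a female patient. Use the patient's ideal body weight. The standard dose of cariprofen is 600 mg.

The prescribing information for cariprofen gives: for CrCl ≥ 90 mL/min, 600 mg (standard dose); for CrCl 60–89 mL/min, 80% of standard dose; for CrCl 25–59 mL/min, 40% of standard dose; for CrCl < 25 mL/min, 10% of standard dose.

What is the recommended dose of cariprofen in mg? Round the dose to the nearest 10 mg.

60 mg

CrCl = (140 − 77) × 52.5 / (72 × 2.5) × 0.85 = 3307.5 / 180.00 × 0.85 ≈ 15.6 mL/min
CrCl ≈ 16 mL/min → bracket < 25 mL/min.
10% of 600 mg = 60 mg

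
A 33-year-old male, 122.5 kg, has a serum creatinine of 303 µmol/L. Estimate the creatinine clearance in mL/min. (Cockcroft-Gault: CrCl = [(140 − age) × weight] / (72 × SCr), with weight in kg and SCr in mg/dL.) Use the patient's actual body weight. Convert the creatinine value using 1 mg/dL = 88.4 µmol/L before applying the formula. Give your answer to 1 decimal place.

SCr = 303 / 88.4 = 3.428 mg/dL
CrCl = (140 − 33) × 122.5 / (72 × 3.428) = 13107.5 / 246.82 ≈ 53.1 mL/min

53.1 mL/min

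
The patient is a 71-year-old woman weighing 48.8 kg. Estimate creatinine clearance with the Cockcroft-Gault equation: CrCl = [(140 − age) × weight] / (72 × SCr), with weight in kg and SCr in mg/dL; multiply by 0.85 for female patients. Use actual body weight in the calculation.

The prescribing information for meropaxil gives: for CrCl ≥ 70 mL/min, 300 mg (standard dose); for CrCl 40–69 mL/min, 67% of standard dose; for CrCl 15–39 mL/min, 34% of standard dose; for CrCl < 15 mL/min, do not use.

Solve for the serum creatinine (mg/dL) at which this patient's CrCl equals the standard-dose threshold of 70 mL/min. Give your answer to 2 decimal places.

Standard dose requires CrCl ≥ 70 mL/min.
Set (140 − 71) × 48.8 × 0.85 / (72 × SCr) = 70
SCr = (140 − 71) × 48.8 × 0.85 / (72 × 70) = 0.568 mg/dL

0.57 mg/dL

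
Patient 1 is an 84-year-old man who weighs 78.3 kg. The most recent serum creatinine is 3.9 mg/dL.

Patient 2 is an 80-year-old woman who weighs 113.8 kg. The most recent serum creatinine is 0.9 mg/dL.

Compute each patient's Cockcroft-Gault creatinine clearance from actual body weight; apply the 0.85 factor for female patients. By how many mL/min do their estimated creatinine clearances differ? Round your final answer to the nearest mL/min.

Patient 1: CrCl = (140 − 84) × 78.3 / (72 × 3.9) = 4384.8 / 280.80 ≈ 15.6 mL/min
Patient 2: CrCl = (140 − 80) × 113.8 / (72 × 0.9) × 0.85 = 6828.0 / 64.80 × 0.85 ≈ 89.6 mL/min
|15.6 − 89.6| = 74.0 mL/min

74 mL/min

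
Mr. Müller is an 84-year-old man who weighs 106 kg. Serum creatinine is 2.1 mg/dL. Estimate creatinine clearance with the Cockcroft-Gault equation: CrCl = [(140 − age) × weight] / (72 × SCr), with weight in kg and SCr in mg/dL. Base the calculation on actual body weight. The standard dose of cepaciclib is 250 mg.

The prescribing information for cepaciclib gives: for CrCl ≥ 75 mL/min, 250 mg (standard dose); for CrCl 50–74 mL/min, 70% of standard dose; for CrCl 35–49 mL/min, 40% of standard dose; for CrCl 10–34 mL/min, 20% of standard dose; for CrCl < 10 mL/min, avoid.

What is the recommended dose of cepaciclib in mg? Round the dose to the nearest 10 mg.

100 mg

CrCl = (140 − 84) × 106 / (72 × 2.1) = 5936.0 / 151.20 ≈ 39.3 mL/min
CrCl ≈ 39 mL/min → bracket 35–49 mL/min.
40% of 250 mg = 100 mg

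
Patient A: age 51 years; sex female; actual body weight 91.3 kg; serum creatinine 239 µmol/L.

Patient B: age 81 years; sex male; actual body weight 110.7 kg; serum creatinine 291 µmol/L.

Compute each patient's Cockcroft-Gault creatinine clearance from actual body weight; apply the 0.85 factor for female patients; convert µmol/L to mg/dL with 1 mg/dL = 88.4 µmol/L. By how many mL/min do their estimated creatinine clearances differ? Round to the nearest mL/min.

Patient A: SCr = 239 / 88.4 = 2.704 mg/dL
Patient A: CrCl = (140 − 51) × 91.3 / (72 × 2.704) × 0.85 = 8125.7 / 194.69 × 0.85 ≈ 35.5 mL/min
Patient B: SCr = 291 / 88.4 = 3.292 mg/dL
Patient B: CrCl = (140 − 81) × 110.7 / (72 × 3.292) = 6531.3 / 237.02 ≈ 27.6 mL/min
|35.5 − 27.6| = 7.9 mL/min

8 mL/min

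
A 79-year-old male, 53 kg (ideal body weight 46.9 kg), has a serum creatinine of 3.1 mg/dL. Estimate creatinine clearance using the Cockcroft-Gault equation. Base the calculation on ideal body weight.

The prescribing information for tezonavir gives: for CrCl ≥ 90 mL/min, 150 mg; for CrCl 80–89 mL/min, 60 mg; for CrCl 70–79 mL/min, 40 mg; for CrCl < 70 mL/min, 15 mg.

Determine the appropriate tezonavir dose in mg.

CrCl = (140 − 79) × 46.9 / (72 × 3.1) = 2860.9 / 223.20 ≈ 12.8 mL/min
CrCl ≈ 13 mL/min → bracket < 70 mL/min.
Dose for this bracket: 15 mg.

15 mg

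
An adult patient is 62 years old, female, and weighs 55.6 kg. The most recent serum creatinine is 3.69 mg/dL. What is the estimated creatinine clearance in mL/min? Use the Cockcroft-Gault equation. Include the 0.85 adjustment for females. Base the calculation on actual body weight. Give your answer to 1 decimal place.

CrCl = (140 − 62) × 55.6 / (72 × 3.69) × 0.85 = 4336.8 / 265.68 × 0.85 ≈ 13.9 mL/min

13.9 mL/min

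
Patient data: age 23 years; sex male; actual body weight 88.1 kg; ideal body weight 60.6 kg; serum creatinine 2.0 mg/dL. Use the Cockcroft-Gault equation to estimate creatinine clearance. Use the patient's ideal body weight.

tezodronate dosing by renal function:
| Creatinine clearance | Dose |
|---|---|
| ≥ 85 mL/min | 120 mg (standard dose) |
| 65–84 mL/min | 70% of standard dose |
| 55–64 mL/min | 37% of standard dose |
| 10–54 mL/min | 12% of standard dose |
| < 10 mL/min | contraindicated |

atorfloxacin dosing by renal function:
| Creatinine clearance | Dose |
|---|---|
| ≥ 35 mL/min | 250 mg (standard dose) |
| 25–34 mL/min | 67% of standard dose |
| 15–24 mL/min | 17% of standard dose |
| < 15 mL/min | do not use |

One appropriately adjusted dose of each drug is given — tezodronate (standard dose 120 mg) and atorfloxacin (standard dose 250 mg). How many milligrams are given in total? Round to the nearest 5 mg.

CrCl = (140 − 23) × 60.6 / (72 × 2) = 7090.2 / 144.00 ≈ 49.2 mL/min
CrCl ≈ 49 mL/min.
tezodronate: 10–54 mL/min → 12% of 120 mg = 14.4 mg.
atorfloxacin: ≥ 35 mL/min → 100% of 250 mg = 250 mg.
Total = 14.4 + 250 = 264.4 mg.

265 mg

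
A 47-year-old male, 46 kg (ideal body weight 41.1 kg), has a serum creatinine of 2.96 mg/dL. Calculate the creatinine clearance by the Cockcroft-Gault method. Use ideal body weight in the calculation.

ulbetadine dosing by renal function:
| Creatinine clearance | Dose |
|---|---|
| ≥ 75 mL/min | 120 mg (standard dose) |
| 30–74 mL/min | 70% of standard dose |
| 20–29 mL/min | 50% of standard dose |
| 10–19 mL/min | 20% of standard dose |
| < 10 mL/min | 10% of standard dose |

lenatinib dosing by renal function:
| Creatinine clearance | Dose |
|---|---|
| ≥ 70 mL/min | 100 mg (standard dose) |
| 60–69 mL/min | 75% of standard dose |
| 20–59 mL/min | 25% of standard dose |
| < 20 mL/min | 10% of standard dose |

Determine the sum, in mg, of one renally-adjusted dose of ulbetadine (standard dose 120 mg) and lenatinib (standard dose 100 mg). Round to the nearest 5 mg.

35 mg

CrCl = (140 − 47) × 41.1 / (72 × 2.96) = 3822.3 / 213.12 ≈ 17.9 mL/min
CrCl ≈ 18 mL/min.
ulbetadine: 10–19 mL/min → 20% of 120 mg = 24 mg.
lenatinib: < 20 mL/min → 10% of 100 mg = 10 mg.
Total = 24 + 10 = 34 mg.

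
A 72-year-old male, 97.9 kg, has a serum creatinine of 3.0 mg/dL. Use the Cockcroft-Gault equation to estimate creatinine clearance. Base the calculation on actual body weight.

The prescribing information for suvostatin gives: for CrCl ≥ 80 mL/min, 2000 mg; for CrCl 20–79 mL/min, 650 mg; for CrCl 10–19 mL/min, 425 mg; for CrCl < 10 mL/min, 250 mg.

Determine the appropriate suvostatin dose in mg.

650 mg

CrCl = (140 − 72) × 97.9 / (72 × 3) = 6657.2 / 216.00 ≈ 30.8 mL/min
CrCl ≈ 31 mL/min → bracket 20–79 mL/min.
Dose for this bracket: 650 mg.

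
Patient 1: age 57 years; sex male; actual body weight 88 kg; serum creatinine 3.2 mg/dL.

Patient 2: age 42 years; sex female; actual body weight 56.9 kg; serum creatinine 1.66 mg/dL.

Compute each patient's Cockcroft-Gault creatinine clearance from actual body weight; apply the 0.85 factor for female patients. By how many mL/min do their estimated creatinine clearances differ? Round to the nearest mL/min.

Patient 1: CrCl = (140 − 57) × 88 / (72 × 3.2) = 7304.0 / 230.40 ≈ 31.7 mL/min
Patient 2: CrCl = (140 − 42) × 56.9 / (72 × 1.66) × 0.85 = 5576.2 / 119.52 × 0.85 ≈ 39.7 mL/min
|31.7 − 39.7| = 8.0 mL/min

8 mL/min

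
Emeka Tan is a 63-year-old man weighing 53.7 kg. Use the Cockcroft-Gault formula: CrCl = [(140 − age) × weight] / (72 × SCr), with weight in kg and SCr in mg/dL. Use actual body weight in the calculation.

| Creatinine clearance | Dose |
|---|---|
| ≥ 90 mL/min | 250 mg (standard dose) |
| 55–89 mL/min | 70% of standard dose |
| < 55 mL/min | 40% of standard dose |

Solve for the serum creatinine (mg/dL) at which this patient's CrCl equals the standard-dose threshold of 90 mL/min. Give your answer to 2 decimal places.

Standard dose requires CrCl ≥ 90 mL/min.
Set (140 − 63) × 53.7 / (72 × SCr) = 90
SCr = (140 − 63) × 53.7 / (72 × 90) = 0.638 mg/dL

0.64 mg/dL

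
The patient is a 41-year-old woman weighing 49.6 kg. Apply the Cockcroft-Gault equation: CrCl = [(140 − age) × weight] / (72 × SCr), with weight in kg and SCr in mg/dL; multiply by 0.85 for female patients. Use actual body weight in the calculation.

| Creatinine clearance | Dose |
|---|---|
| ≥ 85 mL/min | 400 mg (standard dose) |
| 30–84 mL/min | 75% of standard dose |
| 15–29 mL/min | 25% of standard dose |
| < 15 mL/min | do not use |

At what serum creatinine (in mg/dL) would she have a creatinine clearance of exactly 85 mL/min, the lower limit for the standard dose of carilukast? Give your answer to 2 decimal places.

0.68 mg/dL

Standard dose requires CrCl ≥ 85 mL/min.
Set (140 − 41) × 49.6 × 0.85 / (72 × SCr) = 85
SCr = (140 − 41) × 49.6 × 0.85 / (72 × 85) = 0.682 mg/dL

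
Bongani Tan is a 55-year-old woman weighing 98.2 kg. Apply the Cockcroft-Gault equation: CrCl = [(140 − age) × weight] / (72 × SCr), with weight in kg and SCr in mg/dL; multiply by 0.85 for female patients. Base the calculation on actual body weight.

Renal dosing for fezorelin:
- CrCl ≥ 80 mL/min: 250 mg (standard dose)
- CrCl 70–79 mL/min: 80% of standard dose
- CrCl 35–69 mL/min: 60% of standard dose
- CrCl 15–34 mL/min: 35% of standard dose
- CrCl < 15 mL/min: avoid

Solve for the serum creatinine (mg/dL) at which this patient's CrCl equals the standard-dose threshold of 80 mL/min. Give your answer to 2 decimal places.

Standard dose requires CrCl ≥ 80 mL/min.
Set (140 − 55) × 98.2 × 0.85 / (72 × SCr) = 80
SCr = (140 − 55) × 98.2 × 0.85 / (72 × 80) = 1.232 mg/dL

1.23 mg/dL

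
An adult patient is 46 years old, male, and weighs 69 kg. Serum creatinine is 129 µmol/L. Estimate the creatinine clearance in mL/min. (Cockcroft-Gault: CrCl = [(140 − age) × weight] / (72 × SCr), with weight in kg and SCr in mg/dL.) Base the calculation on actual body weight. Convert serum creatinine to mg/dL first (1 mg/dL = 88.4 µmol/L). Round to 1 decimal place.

61.7 mL/min

SCr = 129 / 88.4 = 1.459 mg/dL
CrCl = (140 − 46) × 69 / (72 × 1.459) = 6486.0 / 105.05 ≈ 61.7 mL/min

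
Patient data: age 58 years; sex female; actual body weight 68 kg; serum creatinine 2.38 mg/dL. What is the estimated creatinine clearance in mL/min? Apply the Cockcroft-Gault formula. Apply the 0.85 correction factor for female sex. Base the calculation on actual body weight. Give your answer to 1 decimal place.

CrCl = (140 − 58) × 68 / (72 × 2.38) × 0.85 = 5576.0 / 171.36 × 0.85 ≈ 27.7 mL/min

27.7 mL/min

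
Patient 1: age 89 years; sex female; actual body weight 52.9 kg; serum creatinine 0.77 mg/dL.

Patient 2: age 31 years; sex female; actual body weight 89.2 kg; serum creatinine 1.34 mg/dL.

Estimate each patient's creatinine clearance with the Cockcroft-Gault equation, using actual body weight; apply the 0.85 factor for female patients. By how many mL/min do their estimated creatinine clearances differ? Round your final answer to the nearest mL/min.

44 mL/min

Patient 1: CrCl = (140 − 89) × 52.9 / (72 × 0.77) × 0.85 = 2697.9 / 55.44 × 0.85 ≈ 41.4 mL/min
Patient 2: CrCl = (140 − 31) × 89.2 / (72 × 1.34) × 0.85 = 9722.8 / 96.48 × 0.85 ≈ 85.7 mL/min
|41.4 − 85.7| = 44.3 mL/min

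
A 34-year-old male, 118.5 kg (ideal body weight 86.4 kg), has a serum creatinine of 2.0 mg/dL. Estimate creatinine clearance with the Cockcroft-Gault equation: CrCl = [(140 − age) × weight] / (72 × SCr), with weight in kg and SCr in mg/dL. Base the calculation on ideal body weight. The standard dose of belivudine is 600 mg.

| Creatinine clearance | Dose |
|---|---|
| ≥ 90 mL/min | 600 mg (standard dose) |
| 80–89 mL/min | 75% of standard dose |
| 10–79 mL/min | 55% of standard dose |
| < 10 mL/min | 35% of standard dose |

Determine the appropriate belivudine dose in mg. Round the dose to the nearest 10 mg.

CrCl = (140 − 34) × 86.4 / (72 × 2) = 9158.4 / 144.00 ≈ 63.6 mL/min
CrCl ≈ 64 mL/min → bracket 10–79 mL/min.
55% of 600 mg = 330 mg

330 mg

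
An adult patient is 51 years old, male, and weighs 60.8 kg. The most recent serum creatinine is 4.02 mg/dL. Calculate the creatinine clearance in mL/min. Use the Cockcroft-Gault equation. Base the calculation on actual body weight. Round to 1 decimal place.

18.7 mL/min

CrCl = (140 − 51) × 60.8 / (72 × 4.02) = 5411.2 / 289.44 ≈ 18.7 mL/min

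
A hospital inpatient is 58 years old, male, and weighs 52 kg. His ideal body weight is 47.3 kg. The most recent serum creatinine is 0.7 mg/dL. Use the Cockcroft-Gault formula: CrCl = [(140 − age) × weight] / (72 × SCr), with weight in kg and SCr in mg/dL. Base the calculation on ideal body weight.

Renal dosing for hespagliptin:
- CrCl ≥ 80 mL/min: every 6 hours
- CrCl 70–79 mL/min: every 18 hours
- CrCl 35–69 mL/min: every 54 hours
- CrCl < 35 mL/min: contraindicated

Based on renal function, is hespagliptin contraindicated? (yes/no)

no

CrCl = (140 − 58) × 47.3 / (72 × 0.7) = 3878.6 / 50.40 ≈ 77.0 mL/min
CrCl ≈ 77 mL/min, which is ≥ 35 mL/min.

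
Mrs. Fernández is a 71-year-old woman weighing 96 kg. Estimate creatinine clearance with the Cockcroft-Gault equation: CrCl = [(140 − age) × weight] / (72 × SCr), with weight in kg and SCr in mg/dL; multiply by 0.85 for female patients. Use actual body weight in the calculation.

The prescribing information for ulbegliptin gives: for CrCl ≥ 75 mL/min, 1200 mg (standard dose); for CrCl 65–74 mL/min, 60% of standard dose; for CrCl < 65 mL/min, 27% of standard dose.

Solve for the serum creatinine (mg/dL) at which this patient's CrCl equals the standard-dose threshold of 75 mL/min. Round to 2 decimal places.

Standard dose requires CrCl ≥ 75 mL/min.
Set (140 − 71) × 96 × 0.85 / (72 × SCr) = 75
SCr = (140 − 71) × 96 × 0.85 / (72 × 75) = 1.043 mg/dL

1.04 mg/dL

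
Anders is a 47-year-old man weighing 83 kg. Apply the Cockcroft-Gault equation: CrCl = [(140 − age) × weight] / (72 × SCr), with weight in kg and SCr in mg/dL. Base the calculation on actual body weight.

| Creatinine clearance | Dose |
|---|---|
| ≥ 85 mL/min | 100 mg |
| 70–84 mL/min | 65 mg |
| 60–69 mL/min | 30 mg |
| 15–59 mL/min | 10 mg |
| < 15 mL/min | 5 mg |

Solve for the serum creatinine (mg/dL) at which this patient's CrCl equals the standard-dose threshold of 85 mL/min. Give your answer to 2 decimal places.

Standard dose requires CrCl ≥ 85 mL/min.
Set (140 − 47) × 83 / (72 × SCr) = 85
SCr = (140 − 47) × 83 / (72 × 85) = 1.261 mg/dL

1.26 mg/dL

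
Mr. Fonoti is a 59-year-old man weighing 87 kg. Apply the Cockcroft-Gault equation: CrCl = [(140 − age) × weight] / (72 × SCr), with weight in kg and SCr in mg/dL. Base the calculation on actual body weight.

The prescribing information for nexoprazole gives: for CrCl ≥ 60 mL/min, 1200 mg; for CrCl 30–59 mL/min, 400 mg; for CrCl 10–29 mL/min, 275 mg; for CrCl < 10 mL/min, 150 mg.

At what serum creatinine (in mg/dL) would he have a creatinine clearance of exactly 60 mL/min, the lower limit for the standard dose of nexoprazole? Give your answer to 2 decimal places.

1.63 mg/dL

Standard dose requires CrCl ≥ 60 mL/min.
Set (140 − 59) × 87 / (72 × SCr) = 60
SCr = (140 − 59) × 87 / (72 × 60) = 1.631 mg/dL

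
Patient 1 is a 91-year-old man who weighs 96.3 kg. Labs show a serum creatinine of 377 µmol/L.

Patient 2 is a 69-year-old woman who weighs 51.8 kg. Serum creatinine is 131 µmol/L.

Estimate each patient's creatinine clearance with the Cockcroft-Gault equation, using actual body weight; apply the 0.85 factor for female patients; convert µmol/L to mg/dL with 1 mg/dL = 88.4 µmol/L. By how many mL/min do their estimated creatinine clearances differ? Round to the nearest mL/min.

Patient 1: SCr = 377 / 88.4 = 4.265 mg/dL
Patient 1: CrCl = (140 − 91) × 96.3 / (72 × 4.265) = 4718.7 / 307.08 ≈ 15.4 mL/min
Patient 2: SCr = 131 / 88.4 = 1.482 mg/dL
Patient 2: CrCl = (140 − 69) × 51.8 / (72 × 1.482) × 0.85 = 3677.8 / 106.70 × 0.85 ≈ 29.3 mL/min
|15.4 − 29.3| = 13.9 mL/min

14 mL/min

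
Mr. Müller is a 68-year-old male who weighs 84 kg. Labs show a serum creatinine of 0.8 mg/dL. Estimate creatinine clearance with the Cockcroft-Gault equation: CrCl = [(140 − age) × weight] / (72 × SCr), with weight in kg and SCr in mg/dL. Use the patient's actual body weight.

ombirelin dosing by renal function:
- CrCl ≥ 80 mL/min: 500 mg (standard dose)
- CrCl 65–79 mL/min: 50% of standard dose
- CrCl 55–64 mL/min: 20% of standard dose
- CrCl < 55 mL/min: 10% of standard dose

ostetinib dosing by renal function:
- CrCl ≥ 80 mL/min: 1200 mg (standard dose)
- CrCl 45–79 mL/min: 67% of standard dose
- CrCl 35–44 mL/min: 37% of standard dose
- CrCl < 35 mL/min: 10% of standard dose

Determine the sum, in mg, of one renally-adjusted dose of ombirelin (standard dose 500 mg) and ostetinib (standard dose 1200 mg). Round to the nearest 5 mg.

CrCl = (140 − 68) × 84 / (72 × 0.8) = 6048.0 / 57.60 ≈ 105.0 mL/min
CrCl ≈ 105 mL/min.
ombirelin: ≥ 80 mL/min → 100% of 500 mg = 500 mg.
ostetinib: ≥ 80 mL/min → 100% of 1200 mg = 1200 mg.
Total = 500 + 1200 = 1700 mg.

1700 mg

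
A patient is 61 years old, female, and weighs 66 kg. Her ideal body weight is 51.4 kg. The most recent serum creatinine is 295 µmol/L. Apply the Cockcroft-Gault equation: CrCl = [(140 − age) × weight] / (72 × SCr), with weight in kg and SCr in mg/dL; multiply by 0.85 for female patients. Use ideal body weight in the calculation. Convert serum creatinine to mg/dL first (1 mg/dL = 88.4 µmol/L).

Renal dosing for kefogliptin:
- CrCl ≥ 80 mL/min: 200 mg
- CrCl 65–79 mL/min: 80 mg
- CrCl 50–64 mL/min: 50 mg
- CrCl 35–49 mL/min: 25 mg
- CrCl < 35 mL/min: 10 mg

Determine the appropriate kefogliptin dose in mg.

10 mg

SCr = 295 / 88.4 = 3.337 mg/dL
CrCl = (140 − 61) × 51.4 / (72 × 3.337) × 0.85 = 4060.6 / 240.26 × 0.85 ≈ 14.4 mL/min
CrCl ≈ 14 mL/min → bracket < 35 mL/min.
Dose for this bracket: 10 mg.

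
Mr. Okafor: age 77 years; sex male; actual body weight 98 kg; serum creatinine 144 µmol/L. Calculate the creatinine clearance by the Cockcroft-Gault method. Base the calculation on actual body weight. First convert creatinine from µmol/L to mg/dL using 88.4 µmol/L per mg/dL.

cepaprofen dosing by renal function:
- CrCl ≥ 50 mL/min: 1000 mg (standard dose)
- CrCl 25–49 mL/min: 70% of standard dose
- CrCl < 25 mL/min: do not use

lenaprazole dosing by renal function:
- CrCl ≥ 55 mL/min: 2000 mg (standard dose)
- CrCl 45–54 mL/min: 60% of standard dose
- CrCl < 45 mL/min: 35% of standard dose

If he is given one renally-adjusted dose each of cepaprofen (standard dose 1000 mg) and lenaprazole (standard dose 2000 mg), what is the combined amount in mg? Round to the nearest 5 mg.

2200 mg

SCr = 144 / 88.4 = 1.629 mg/dL
CrCl = (140 − 77) × 98 / (72 × 1.629) = 6174.0 / 117.29 ≈ 52.6 mL/min
CrCl ≈ 53 mL/min.
cepaprofen: ≥ 50 mL/min → 100% of 1000 mg = 1000 mg.
lenaprazole: 45–54 mL/min → 60% of 2000 mg = 1200 mg.
Total = 1000 + 1200 = 2200 mg.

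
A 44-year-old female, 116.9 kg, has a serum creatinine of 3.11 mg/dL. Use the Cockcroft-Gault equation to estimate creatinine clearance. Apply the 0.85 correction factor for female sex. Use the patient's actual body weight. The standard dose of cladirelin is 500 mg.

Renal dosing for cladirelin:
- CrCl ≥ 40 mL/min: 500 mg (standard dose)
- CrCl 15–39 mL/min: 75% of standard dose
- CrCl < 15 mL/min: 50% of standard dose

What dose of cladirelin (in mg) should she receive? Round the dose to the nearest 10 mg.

CrCl = (140 − 44) × 116.9 / (72 × 3.11) × 0.85 = 11222.4 / 223.92 × 0.85 ≈ 42.6 mL/min
CrCl ≈ 43 mL/min → bracket ≥ 40 mL/min.
100% of 500 mg = 500 mg

500 mg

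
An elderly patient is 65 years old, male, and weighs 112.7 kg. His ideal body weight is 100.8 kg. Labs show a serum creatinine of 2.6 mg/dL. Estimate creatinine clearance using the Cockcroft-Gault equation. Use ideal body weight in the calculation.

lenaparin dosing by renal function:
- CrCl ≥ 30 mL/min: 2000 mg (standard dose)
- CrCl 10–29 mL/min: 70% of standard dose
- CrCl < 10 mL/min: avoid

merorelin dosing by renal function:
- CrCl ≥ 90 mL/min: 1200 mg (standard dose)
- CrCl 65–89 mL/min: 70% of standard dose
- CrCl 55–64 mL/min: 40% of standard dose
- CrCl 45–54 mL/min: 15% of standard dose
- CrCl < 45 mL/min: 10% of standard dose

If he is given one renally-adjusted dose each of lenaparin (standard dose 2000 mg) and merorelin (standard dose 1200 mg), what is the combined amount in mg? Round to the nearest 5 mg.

2120 mg

CrCl = (140 − 65) × 100.8 / (72 × 2.6) = 7560.0 / 187.20 ≈ 40.4 mL/min
CrCl ≈ 40 mL/min.
lenaparin: ≥ 30 mL/min → 100% of 2000 mg = 2000 mg.
merorelin: < 45 mL/min → 10% of 1200 mg = 120 mg.
Total = 2000 + 120 = 2120 mg.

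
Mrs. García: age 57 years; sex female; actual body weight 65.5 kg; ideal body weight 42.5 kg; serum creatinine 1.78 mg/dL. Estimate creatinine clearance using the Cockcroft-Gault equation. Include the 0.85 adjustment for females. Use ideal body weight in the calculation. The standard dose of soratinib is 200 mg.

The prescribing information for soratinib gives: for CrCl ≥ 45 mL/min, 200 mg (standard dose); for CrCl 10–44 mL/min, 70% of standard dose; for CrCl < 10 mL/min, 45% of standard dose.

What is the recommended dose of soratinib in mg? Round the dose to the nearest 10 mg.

CrCl = (140 − 57) × 42.5 / (72 × 1.78) × 0.85 = 3527.5 / 128.16 × 0.85 ≈ 23.4 mL/min
CrCl ≈ 23 mL/min → bracket 10–44 mL/min.
70% of 200 mg = 140 mg

140 mg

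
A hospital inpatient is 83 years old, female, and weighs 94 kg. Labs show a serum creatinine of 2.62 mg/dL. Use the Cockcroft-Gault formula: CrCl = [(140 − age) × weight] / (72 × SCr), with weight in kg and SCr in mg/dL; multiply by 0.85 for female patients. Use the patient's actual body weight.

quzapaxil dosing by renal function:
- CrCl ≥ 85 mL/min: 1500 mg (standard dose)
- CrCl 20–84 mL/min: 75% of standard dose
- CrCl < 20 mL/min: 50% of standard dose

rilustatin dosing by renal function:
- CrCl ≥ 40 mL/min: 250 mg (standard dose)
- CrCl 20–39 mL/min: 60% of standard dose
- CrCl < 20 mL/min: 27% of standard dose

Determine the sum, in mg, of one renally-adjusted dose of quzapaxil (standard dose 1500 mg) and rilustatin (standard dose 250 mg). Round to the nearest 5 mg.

1275 mg

CrCl = (140 − 83) × 94 / (72 × 2.62) × 0.85 = 5358.0 / 188.64 × 0.85 ≈ 24.1 mL/min
CrCl ≈ 24 mL/min.
quzapaxil: 20–84 mL/min → 75% of 1500 mg = 1125 mg.
rilustatin: 20–39 mL/min → 60% of 250 mg = 150 mg.
Total = 1125 + 150 = 1275 mg.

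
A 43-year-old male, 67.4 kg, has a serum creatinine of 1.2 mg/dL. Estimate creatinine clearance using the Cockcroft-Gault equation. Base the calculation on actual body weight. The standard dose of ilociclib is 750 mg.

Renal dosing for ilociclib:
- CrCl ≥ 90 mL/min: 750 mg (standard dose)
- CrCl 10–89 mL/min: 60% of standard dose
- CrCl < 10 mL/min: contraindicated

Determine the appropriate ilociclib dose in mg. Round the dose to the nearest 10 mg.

CrCl = (140 − 43) × 67.4 / (72 × 1.2) = 6537.8 / 86.40 ≈ 75.7 mL/min
CrCl ≈ 76 mL/min → bracket 10–89 mL/min.
60% of 750 mg = 450 mg

450 mg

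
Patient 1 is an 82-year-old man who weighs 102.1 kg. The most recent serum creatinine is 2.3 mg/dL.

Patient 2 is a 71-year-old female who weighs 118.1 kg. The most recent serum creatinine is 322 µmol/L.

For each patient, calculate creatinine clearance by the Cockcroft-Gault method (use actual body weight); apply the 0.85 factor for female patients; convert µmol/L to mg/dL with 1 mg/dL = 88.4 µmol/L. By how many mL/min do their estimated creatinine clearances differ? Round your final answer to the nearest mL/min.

Patient 1: CrCl = (140 − 82) × 102.1 / (72 × 2.3) = 5921.8 / 165.60 ≈ 35.8 mL/min
Patient 2: SCr = 322 / 88.4 = 3.643 mg/dL
Patient 2: CrCl = (140 − 71) × 118.1 / (72 × 3.643) × 0.85 = 8148.9 / 262.30 × 0.85 ≈ 26.4 mL/min
|35.8 − 26.4| = 9.4 mL/min

9 mL/min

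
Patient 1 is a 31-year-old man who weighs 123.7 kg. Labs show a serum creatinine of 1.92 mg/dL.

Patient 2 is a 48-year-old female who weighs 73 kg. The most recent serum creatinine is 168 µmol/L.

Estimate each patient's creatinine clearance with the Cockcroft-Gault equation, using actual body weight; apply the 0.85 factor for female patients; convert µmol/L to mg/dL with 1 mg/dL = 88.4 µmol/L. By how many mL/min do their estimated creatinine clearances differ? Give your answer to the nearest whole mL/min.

Patient 1: CrCl = (140 − 31) × 123.7 / (72 × 1.92) = 13483.3 / 138.24 ≈ 97.5 mL/min
Patient 2: SCr = 168 / 88.4 = 1.9 mg/dL
Patient 2: CrCl = (140 − 48) × 73 / (72 × 1.9) × 0.85 = 6716.0 / 136.80 × 0.85 ≈ 41.7 mL/min
|97.5 − 41.7| = 55.8 mL/min

56 mL/min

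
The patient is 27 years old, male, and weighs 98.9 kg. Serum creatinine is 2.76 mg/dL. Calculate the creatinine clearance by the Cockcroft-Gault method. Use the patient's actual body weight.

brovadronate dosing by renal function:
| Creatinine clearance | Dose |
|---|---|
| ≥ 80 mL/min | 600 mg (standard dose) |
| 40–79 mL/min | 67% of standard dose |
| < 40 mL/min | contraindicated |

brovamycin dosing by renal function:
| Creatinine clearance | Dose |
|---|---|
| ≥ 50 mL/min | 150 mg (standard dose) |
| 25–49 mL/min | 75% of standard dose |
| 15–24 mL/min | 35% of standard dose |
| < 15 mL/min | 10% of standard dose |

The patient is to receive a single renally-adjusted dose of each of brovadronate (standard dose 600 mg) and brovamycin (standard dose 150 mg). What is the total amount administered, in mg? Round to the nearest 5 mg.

550 mg

CrCl = (140 − 27) × 98.9 / (72 × 2.76) = 11175.7 / 198.72 ≈ 56.2 mL/min
CrCl ≈ 56 mL/min.
brovadronate: 40–79 mL/min → 67% of 600 mg = 402 mg.
brovamycin: ≥ 50 mL/min → 100% of 150 mg = 150 mg.
Total = 402 + 150 = 552 mg.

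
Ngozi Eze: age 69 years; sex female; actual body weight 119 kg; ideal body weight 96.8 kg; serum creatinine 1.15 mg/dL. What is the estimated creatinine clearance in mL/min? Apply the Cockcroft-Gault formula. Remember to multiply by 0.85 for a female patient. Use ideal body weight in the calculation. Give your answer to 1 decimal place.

70.6 mL/min

CrCl = (140 − 69) × 96.8 / (72 × 1.15) × 0.85 = 6872.8 / 82.80 × 0.85 ≈ 70.6 mL/min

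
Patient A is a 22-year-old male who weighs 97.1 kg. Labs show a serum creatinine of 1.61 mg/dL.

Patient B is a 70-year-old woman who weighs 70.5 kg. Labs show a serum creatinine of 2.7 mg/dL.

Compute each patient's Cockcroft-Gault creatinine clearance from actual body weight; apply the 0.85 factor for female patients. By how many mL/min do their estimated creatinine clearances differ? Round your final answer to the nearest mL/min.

Patient A: CrCl = (140 − 22) × 97.1 / (72 × 1.61) = 11457.8 / 115.92 ≈ 98.8 mL/min
Patient B: CrCl = (140 − 70) × 70.5 / (72 × 2.7) × 0.85 = 4935.0 / 194.40 × 0.85 ≈ 21.6 mL/min
|98.8 − 21.6| = 77.2 mL/min

77 mL/min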